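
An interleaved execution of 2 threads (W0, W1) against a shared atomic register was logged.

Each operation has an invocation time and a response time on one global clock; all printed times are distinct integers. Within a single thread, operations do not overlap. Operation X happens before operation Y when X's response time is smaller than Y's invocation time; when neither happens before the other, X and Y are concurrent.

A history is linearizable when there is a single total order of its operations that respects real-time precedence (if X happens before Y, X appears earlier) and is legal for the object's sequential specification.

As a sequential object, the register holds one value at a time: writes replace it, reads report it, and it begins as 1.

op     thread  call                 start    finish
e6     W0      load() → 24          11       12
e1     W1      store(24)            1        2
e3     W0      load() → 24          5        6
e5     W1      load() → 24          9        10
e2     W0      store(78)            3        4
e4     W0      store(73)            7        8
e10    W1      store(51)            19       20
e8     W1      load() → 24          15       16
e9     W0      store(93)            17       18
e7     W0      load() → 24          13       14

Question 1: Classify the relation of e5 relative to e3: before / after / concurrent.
e5 spans [9,10], e3 spans [5,6]
resp(e3)=6 < inv(e5)=9

after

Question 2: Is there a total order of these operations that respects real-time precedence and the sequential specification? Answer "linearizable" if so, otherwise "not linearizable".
events 1..5 are fine; event 6 — the response of e3 at time 6 — makes the prefix non-linearizable
exhaustive check: the 3 completed atomic register ops admit one real-time order; illegal
sample order e1, e2, e3 stalls at step 3 — e3 load() → 24 has no legal effect

not linearizable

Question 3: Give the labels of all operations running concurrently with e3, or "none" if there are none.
overlap test against e3 [5,6]: concurrent iff the interval meets 5..6
e1 [1,2]: before
e2 [3,4]: before
e4 [7,8]: after
e5 [9,10]: after
e6 [11,12]: after
e7 [13,14]: after
e8 [15,16]: after
e9 [17,18]: after
e10 [19,20]: after

none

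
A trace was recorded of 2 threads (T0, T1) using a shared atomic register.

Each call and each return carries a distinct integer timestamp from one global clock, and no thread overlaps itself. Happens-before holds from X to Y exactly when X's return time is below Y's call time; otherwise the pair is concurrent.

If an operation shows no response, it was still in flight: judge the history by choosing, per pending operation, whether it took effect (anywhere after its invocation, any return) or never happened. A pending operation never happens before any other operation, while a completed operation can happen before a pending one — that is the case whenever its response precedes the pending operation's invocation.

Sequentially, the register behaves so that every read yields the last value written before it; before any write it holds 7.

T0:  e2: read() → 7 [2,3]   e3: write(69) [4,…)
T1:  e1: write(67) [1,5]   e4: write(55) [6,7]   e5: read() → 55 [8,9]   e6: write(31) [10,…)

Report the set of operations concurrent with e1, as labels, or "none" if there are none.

e1 spans [1,5]; an op avoiding the whole window 1..5 is ordered, any other is concurrent
e2 [2,3]: concurrent
e3 [4,…): concurrent
e4 [6,7]: after
e5 [8,9]: after
e6 [10,…): after

e2, e3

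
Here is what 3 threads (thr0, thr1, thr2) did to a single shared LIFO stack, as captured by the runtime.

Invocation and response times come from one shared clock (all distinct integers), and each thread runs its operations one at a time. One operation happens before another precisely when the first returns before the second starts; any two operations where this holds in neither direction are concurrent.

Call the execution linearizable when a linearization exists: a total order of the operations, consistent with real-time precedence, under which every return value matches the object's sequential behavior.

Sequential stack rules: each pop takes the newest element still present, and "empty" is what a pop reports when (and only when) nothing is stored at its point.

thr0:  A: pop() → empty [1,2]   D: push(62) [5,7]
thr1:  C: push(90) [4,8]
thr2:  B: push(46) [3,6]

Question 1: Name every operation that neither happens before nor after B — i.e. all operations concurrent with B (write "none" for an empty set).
Answer: C, D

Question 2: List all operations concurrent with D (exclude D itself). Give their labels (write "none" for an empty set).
Answer: B, C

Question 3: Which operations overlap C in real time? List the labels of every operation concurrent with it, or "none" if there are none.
Answer: B, D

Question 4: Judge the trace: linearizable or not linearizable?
linearizable

one valid linearization: A, B, C, D
step 1: A pop() → empty — stack <>
step 2: B push(46) — stack <46>
step 3: C push(90) — stack <46,90>
step 4: D push(62) — stack <46,90,62>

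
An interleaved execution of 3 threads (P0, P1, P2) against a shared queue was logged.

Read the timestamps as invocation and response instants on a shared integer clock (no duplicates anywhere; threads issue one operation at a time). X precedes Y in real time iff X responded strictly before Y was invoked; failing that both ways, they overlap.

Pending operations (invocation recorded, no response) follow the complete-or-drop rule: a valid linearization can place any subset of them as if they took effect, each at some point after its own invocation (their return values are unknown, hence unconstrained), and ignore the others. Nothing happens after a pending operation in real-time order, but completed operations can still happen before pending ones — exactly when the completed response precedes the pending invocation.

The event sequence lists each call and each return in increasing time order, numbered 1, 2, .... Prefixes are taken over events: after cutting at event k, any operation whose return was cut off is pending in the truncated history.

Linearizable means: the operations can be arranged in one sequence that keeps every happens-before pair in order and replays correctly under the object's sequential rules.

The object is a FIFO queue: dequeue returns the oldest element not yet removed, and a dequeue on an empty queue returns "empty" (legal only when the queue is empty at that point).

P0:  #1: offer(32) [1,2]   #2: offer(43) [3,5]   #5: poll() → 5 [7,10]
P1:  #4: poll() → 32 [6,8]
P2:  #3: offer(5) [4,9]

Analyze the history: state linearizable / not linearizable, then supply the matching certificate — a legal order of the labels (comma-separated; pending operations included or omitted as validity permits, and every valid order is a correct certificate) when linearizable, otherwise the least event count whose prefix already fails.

linearizable — witness: #1, #3, #2, #4, #5

step 1: #1 offer(32) — queue <32>
step 2: #3 offer(5) — queue <32,5>
step 3: #2 offer(43) — queue <32,5,43>
step 4: #4 poll() → 32 — queue <5,43>
step 5: #5 poll() → 5 — queue <43>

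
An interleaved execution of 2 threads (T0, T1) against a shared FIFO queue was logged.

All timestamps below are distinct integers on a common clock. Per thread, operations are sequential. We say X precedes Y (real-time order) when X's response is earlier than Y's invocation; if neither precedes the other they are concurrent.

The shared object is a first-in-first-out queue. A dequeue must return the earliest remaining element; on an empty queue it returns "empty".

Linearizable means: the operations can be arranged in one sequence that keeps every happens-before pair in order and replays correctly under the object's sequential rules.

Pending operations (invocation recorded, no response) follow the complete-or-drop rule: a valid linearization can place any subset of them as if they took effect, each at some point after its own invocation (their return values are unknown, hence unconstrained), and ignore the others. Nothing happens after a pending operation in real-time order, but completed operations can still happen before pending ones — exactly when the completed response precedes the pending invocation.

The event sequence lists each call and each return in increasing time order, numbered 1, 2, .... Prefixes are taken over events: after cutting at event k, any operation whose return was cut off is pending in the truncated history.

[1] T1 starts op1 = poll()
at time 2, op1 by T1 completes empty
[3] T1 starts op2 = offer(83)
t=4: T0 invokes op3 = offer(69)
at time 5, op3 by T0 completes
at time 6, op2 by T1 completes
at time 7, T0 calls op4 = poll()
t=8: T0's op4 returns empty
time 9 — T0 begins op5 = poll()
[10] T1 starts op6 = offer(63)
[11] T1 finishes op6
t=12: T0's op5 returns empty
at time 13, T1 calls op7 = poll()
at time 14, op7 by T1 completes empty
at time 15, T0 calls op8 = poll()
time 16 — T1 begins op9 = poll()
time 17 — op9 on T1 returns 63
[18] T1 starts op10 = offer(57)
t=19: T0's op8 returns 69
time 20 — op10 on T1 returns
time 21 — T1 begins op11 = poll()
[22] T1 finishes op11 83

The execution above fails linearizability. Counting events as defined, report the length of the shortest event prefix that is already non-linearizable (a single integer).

8

one valid order for events 1..7 is op1, op2, op3:
step 1: op1 poll() → empty — queue <>
step 2: op2 offer(83) — queue <83>
step 3: op3 offer(69) — queue <83,69>
adding event 8 (op4 responds at 8) leaves no legal real-time order
e.g. op1, op2, op3, op4: illegal at step 4, since op4 poll() → empty cannot apply there
e.g. op1, op3, op2, op4: illegal at step 4, since op4 poll() → empty cannot apply there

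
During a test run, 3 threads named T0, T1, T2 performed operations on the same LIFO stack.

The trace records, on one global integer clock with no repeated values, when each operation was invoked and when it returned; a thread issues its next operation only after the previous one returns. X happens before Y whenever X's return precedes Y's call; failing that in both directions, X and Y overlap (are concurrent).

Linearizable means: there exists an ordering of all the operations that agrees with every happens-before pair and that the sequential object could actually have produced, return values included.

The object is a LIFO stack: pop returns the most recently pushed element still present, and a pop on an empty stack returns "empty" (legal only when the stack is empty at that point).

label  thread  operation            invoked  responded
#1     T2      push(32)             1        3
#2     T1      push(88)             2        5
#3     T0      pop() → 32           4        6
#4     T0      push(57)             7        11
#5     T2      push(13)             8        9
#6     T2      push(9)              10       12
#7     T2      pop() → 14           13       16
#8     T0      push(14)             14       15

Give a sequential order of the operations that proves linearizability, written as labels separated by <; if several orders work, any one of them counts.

#1 < #3 < #2 < #4 < #5 < #6 < #8 < #7

after step 1 (#1 push(32)): stack <32>
after step 2 (#3 pop() → 32): stack <>
after step 3 (#2 push(88)): stack <88>
after step 4 (#4 push(57)): stack <88,57>
after step 5 (#5 push(13)): stack <88,57,13>
after step 6 (#6 push(9)): stack <88,57,13,9>
after step 7 (#8 push(14)): stack <88,57,13,9,14>
after step 8 (#7 pop() → 14): stack <88,57,13,9>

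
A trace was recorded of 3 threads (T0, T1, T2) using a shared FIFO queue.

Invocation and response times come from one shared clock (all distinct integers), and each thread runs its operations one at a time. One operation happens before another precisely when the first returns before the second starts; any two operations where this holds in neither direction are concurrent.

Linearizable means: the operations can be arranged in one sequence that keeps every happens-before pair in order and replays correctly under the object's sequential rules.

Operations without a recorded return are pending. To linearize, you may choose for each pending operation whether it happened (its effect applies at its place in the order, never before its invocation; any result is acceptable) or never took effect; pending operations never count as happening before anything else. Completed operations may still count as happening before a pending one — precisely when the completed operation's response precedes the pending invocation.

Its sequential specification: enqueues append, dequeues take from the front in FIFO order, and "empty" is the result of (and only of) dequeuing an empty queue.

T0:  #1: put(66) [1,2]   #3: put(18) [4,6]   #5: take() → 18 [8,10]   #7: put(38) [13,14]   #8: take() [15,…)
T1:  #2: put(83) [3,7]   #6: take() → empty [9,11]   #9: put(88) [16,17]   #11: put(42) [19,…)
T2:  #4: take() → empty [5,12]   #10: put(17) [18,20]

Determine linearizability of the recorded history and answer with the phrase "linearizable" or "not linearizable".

already the first 11 events (up to #6's response at time 11) admit no linearization; the first 10 still do
checked exhaustively: 4 real-time-consistent orders of 5 completed operations, zero legal FIFO queue replays
no completion choice of the 1 pending operation (#4) rescues it — every subset was tried
take #1, #2, #3, #5, #6 (pending dropped): step 4 already fails, because #5 take() → 18 cannot occur there
take #1, #2, #3, #6, #5 (pending dropped): step 4 already fails, because #6 take() → empty cannot occur there

not linearizable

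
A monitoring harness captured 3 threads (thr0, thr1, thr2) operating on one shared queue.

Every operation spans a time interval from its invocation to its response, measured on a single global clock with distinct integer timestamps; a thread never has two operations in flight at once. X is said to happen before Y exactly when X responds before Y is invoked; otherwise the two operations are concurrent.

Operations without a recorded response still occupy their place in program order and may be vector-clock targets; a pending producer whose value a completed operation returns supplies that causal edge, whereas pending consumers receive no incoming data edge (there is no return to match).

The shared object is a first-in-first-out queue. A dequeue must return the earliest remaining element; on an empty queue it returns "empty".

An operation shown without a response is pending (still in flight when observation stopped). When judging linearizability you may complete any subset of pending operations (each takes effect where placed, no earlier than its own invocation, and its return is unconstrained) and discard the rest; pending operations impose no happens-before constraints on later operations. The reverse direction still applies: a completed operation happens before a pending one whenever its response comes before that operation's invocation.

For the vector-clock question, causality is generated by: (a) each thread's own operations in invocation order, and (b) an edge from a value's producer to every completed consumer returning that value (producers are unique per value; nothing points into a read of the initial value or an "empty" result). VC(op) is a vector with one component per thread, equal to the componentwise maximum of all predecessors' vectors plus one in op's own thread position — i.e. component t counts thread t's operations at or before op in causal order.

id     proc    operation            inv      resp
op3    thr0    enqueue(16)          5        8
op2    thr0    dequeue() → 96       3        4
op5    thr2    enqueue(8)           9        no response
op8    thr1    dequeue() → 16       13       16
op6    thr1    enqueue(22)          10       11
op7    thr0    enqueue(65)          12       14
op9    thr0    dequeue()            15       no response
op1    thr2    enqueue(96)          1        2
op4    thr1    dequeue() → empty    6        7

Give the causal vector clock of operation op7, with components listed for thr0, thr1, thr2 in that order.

op1 (invocation 1): nothing precedes it; thr2's component alone gives (0, 0, 1)
op4 (invocation 6): nothing precedes it; thr1's component alone gives (0, 1, 0)
op5 (invocation 9): componentwise max over VC(op1)=(0, 0, 1), +1 at thr2, giving (0, 0, 2)
op6 (invocation 10): componentwise max over VC(op4)=(0, 1, 0), +1 at thr1, giving (0, 2, 0)
op2 (invocation 3): componentwise max over VC(op1)=(0, 0, 1), +1 at thr0, giving (1, 0, 1)
op3 (invocation 5): componentwise max over VC(op2)=(1, 0, 1), +1 at thr0, giving (2, 0, 1)
op7 (invocation 12): componentwise max over VC(op3)=(2, 0, 1), +1 at thr0, giving (3, 0, 1)
op9 (invocation 15): componentwise max over VC(op7)=(3, 0, 1), +1 at thr0, giving (4, 0, 1)
op8 (invocation 13): componentwise max over VC(op3)=(2, 0, 1), VC(op6)=(0, 2, 0), +1 at thr1, giving (2, 3, 1)
target: VC(op7) = (3, 0, 1)

(3, 0, 1)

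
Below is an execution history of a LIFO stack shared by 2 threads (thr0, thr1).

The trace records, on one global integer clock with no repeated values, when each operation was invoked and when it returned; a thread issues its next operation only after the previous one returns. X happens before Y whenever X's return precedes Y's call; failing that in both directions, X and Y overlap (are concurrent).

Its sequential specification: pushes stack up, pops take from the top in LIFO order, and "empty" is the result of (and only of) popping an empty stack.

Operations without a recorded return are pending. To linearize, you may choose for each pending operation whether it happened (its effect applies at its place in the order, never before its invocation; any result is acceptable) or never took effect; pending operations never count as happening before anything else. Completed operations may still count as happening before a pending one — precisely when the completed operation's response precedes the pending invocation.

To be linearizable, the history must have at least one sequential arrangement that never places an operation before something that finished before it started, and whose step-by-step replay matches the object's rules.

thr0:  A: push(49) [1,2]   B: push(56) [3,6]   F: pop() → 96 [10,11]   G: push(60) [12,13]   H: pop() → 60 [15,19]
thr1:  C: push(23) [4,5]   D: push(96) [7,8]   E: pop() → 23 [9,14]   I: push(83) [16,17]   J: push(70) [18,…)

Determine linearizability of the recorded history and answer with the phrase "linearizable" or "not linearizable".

witness order: A, B, C, D, F, E, G, H, I
1. A push(49), leaving stack <49>
2. B push(56), leaving stack <49,56>
3. C push(23), leaving stack <49,56,23>
4. D push(96), leaving stack <49,56,23,96>
5. F pop() → 96, leaving stack <49,56,23>
6. E pop() → 23, leaving stack <49,56>
7. G push(60), leaving stack <49,56,60>
8. H pop() → 60, leaving stack <49,56>
9. I push(83), leaving stack <49,56,83>

linearizable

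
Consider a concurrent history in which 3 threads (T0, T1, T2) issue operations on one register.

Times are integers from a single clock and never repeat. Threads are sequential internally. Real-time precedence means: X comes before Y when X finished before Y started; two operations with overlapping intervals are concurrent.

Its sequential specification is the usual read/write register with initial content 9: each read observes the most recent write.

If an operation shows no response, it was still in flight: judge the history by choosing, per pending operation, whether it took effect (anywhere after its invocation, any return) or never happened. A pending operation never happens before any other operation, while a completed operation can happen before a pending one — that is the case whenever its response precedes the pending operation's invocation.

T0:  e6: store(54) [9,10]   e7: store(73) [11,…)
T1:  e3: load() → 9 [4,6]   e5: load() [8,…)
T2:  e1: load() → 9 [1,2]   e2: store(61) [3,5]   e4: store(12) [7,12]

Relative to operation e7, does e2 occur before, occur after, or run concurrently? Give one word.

e2 spans [3,5], e7 spans [11,…)
resp(e2)=5 < inv(e7)=11

before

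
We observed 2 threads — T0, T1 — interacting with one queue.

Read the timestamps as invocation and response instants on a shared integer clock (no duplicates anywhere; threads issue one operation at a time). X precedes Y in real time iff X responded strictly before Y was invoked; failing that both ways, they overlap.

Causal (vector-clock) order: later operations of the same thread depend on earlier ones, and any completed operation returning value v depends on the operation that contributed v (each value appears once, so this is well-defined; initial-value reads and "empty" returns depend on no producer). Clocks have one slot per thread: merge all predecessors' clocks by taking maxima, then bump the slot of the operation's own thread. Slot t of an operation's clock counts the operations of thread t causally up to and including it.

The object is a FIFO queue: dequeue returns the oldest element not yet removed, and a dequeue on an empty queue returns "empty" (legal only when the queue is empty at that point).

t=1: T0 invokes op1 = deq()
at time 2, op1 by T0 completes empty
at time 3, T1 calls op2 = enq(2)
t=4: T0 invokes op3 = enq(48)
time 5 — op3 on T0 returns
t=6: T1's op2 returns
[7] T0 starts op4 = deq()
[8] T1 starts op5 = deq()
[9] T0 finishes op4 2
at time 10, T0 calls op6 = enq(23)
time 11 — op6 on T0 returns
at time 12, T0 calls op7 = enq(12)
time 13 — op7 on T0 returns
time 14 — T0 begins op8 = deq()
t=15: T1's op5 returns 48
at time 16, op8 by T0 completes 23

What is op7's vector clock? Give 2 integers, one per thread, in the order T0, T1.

(5, 1)

root op op2, invoked 3: fresh clock plus T1's own tick → (0, 1)
root op op1, invoked 1: fresh clock plus T0's own tick → (1, 0)
VC(op3, invoked at 4): max of VC(op1)=(1, 0), then +1 on thread T0 → (2, 0)
VC(op5, invoked at 8): max of VC(op2)=(0, 1), VC(op3)=(2, 0), then +1 on thread T1 → (2, 2)
VC(op4, invoked at 7): max of VC(op2)=(0, 1), VC(op3)=(2, 0), then +1 on thread T0 → (3, 1)
VC(op6, invoked at 10): max of VC(op4)=(3, 1), then +1 on thread T0 → (4, 1)
VC(op7, invoked at 12): max of VC(op6)=(4, 1), then +1 on thread T0 → (5, 1)
VC(op8, invoked at 14): max of VC(op6)=(4, 1), VC(op7)=(5, 1), then +1 on thread T0 → (6, 1)
target: VC(op7) = (5, 1)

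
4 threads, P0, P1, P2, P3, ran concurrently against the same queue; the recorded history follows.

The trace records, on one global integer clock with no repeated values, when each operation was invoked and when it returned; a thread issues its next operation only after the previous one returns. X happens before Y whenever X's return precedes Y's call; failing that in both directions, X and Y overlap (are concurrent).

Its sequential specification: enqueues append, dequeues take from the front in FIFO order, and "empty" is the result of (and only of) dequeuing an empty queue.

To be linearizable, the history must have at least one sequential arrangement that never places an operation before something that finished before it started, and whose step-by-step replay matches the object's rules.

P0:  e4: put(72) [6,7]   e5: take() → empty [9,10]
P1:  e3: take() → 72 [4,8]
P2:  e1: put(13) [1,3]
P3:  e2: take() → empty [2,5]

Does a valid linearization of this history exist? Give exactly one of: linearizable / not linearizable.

events 1..7 are fine; event 8 — the response of e3 at time 8 — makes the prefix non-linearizable
all 5 real-time-respecting orders fail — 4 completed queue operations, no legal replay
one such order, e1, e2, e3, e4, breaks at step 2 where e2 take() → empty is illegal
one such order, e1, e2, e4, e3, breaks at step 2 where e2 take() → empty is illegal

not linearizable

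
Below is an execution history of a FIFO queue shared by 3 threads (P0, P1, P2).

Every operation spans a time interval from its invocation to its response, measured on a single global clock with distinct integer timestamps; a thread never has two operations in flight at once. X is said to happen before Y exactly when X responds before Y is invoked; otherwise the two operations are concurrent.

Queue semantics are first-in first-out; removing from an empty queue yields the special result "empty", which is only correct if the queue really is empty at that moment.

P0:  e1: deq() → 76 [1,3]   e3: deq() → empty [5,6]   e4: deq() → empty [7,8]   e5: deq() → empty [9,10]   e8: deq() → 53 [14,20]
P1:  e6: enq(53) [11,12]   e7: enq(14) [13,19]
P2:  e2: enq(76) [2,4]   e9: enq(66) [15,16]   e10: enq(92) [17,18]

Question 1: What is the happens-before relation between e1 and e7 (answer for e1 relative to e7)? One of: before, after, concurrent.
Answer: before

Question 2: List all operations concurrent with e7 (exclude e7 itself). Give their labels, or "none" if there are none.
Answer: e10, e8, e9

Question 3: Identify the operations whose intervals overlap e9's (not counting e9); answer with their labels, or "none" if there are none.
Answer: e7, e8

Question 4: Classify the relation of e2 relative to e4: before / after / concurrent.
Answer: before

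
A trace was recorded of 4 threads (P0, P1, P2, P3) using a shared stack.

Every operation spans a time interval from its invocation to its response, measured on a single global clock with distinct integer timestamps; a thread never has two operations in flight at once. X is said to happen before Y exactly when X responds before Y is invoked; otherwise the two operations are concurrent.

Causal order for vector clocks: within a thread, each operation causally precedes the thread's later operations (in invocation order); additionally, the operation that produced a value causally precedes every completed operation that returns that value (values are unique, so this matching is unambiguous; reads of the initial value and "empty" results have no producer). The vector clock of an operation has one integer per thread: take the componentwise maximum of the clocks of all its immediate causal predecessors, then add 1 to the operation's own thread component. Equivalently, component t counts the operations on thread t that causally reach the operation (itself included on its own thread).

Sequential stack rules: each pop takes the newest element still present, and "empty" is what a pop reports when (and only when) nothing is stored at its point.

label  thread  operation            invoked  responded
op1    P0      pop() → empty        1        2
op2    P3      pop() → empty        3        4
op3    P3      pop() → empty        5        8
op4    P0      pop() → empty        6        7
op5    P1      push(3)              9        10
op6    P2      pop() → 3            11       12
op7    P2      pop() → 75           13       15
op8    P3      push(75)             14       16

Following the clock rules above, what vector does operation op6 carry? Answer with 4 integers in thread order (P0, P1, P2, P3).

no predecessors for op2 (invoked 3): P3 increments from zero → (0, 0, 0, 1)
no predecessors for op5 (invoked 9): P1 increments from zero → (0, 1, 0, 0)
no predecessors for op1 (invoked 1): P0 increments from zero → (1, 0, 0, 0)
merge at op3 (invoked 5): VC(op2)=(0, 0, 0, 1), own-thread bump on P3 → (0, 0, 0, 2)
merge at op6 (invoked 11): VC(op5)=(0, 1, 0, 0), own-thread bump on P2 → (0, 1, 1, 0)
merge at op4 (invoked 6): VC(op1)=(1, 0, 0, 0), own-thread bump on P0 → (2, 0, 0, 0)
merge at op8 (invoked 14): VC(op3)=(0, 0, 0, 2), own-thread bump on P3 → (0, 0, 0, 3)
merge at op7 (invoked 13): VC(op6)=(0, 1, 1, 0), VC(op8)=(0, 0, 0, 3), own-thread bump on P2 → (0, 1, 2, 3)
target: VC(op6) = (0, 1, 1, 0)

(0, 1, 1, 0)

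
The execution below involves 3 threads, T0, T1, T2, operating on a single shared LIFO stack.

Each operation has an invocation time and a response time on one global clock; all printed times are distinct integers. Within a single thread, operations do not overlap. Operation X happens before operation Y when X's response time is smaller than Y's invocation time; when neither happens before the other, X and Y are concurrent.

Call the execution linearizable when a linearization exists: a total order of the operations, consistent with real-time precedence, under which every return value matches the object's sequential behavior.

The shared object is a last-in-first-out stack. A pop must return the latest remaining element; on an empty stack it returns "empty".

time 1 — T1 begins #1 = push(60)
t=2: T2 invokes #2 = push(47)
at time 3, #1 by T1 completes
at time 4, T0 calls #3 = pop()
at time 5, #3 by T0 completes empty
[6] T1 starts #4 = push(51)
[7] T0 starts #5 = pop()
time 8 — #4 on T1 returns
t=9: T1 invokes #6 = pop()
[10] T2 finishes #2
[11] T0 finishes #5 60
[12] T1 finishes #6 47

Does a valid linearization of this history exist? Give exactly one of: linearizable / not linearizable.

not linearizable

through event 4 a valid linearization exists; event 5 (#3 responding at time 5) ends that
the completed operations (2 total) allow one real-time order; the LIFO stack replay rejects it
completion choices over the 1 pending operation (#2) were checked; none helps
for example #1, #3 (pending dropped) fails at step 2: #3 pop() → empty is not legal there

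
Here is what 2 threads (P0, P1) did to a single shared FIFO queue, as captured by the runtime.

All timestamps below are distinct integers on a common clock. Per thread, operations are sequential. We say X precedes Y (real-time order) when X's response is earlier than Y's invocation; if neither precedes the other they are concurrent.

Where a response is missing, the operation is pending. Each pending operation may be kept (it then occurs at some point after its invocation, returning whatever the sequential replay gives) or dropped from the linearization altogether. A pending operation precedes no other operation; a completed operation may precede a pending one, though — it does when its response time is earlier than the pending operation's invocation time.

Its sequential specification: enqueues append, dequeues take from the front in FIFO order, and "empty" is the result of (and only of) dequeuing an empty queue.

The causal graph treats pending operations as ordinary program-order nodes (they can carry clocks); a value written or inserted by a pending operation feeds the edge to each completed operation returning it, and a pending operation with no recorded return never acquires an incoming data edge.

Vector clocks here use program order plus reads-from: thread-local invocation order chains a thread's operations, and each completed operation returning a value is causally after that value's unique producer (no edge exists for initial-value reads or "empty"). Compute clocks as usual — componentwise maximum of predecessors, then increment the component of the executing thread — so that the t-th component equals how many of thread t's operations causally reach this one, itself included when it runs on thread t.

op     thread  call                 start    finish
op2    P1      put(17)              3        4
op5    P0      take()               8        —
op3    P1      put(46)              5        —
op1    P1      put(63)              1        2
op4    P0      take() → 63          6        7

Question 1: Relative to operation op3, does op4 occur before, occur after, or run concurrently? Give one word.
Answer: concurrent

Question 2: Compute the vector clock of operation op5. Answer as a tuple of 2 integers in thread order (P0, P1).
Answer: (2, 1)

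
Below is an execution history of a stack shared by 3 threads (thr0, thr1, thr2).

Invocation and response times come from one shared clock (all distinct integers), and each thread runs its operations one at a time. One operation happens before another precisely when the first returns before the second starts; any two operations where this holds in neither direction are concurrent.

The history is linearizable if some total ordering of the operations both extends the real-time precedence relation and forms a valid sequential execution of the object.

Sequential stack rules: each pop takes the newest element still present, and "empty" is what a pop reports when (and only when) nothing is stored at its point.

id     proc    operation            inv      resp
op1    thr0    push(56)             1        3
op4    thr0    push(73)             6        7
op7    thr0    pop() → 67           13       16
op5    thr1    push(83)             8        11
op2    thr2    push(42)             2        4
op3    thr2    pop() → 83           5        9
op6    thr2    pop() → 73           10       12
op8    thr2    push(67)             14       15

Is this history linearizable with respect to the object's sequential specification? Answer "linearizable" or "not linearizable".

linearizable

one valid linearization: op1, op2, op4, op5, op3, op6, op8, op7
step 1: op1 push(56) — stack <56>
step 2: op2 push(42) — stack <56,42>
step 3: op4 push(73) — stack <56,42,73>
step 4: op5 push(83) — stack <56,42,73,83>
step 5: op3 pop() → 83 — stack <56,42,73>
step 6: op6 pop() → 73 — stack <56,42>
step 7: op8 push(67) — stack <56,42,67>
step 8: op7 pop() → 67 — stack <56,42>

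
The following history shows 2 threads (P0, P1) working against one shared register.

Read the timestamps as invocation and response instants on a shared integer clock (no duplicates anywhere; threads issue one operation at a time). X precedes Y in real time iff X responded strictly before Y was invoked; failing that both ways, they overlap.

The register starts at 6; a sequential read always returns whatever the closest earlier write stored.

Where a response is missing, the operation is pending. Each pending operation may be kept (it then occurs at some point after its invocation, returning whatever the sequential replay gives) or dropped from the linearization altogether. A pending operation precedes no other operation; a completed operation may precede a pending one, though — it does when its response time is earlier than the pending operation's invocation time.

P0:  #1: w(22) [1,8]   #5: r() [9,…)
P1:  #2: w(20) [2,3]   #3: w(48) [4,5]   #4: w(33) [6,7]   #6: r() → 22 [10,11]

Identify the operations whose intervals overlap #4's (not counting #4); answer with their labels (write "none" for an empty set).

#1

#4 spans [6,7]: anything still running between times 6 and 7 counts as concurrent
#1 [1,8]: concurrent
#2 [2,3]: before
#3 [4,5]: before
#5 [9,…): after
#6 [10,11]: after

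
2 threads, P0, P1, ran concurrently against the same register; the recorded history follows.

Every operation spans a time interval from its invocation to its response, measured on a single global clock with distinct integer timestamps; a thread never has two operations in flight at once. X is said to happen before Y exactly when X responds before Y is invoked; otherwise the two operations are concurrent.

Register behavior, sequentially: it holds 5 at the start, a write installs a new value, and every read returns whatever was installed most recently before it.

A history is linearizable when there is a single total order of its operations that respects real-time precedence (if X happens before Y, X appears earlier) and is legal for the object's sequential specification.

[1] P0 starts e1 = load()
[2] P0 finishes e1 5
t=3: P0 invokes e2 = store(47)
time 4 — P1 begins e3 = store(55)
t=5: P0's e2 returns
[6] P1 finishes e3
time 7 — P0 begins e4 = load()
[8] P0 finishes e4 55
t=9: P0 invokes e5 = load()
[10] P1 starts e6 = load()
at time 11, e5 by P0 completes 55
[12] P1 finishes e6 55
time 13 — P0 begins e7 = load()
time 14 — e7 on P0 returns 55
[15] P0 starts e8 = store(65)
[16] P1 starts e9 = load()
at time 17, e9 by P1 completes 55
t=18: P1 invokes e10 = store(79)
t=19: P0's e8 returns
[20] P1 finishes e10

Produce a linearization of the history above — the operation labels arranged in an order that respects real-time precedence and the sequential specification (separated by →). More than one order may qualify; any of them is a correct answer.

e1 → e2 → e3 → e4 → e5 → e6 → e7 → e9 → e8 → e10

after step 1 (e1 load() → 5): value 5
after step 2 (e2 store(47)): value 47
after step 3 (e3 store(55)): value 55
after step 4 (e4 load() → 55): value 55
after step 5 (e5 load() → 55): value 55
after step 6 (e6 load() → 55): value 55
after step 7 (e7 load() → 55): value 55
after step 8 (e9 load() → 55): value 55
after step 9 (e8 store(65)): value 65
after step 10 (e10 store(79)): value 79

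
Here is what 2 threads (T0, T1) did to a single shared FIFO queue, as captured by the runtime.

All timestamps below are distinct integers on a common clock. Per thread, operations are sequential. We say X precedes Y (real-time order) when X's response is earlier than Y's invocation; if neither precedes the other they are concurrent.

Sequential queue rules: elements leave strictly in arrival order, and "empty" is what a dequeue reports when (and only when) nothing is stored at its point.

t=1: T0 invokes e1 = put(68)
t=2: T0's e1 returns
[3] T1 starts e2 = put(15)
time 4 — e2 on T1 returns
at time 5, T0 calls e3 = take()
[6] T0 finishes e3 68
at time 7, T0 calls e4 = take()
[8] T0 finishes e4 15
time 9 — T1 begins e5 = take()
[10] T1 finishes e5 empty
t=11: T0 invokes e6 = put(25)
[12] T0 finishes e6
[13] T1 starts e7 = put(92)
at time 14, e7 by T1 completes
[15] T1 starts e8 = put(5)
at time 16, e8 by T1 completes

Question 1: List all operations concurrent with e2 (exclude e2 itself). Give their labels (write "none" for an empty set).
overlap test against e2 [3,4]: concurrent iff the interval meets 3..4
e1 [1,2]: before
e3 [5,6]: after
e4 [7,8]: after
e5 [9,10]: after
e6 [11,12]: after
e7 [13,14]: after
e8 [15,16]: after

none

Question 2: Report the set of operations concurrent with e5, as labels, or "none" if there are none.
e5 runs from 9 to 10; window-overlapping ops are concurrent
e1 [1,2]: before
e2 [3,4]: before
e3 [5,6]: before
e4 [7,8]: before
e6 [11,12]: after
e7 [13,14]: after
e8 [15,16]: after

none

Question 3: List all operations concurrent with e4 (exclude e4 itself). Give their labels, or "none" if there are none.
e4 spans [7,8]; an op avoiding the whole window 7..8 is ordered, any other is concurrent
e1 [1,2]: before
e2 [3,4]: before
e3 [5,6]: before
e5 [9,10]: after
e6 [11,12]: after
e7 [13,14]: after
e8 [15,16]: after

none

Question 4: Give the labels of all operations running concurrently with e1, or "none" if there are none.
concurrent with e1 ([1,2]): every op whose interval crosses 1..2
e2 [3,4]: after
e3 [5,6]: after
e4 [7,8]: after
e5 [9,10]: after
e6 [11,12]: after
e7 [13,14]: after
e8 [15,16]: after

none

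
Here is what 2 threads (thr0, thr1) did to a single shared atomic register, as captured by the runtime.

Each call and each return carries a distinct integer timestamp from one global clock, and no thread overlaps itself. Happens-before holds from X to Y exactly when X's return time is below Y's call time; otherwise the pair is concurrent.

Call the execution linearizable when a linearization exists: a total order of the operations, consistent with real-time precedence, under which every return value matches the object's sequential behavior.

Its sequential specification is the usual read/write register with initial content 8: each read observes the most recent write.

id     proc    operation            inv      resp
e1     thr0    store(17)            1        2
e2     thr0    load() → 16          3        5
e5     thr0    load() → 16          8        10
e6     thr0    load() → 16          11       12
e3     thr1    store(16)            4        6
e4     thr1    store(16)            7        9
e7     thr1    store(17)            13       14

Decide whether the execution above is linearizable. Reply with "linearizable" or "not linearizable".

linearizable

witness order: e1, e3, e2, e4, e5, e6, e7
1. e1 store(17), leaving value 17
2. e3 store(16), leaving value 16
3. e2 load() → 16, leaving value 16
4. e4 store(16), leaving value 16
5. e5 load() → 16, leaving value 16
6. e6 load() → 16, leaving value 16
7. e7 store(17), leaving value 17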